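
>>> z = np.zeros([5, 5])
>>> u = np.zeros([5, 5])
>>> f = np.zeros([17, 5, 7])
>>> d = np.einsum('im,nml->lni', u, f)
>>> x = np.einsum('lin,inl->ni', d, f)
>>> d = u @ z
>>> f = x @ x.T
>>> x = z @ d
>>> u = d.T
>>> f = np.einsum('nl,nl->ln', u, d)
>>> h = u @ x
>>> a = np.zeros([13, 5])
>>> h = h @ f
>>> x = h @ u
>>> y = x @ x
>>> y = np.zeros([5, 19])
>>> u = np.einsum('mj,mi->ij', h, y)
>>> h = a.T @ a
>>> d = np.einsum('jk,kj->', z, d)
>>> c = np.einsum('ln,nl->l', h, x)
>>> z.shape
(5, 5)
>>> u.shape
(19, 5)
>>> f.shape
(5, 5)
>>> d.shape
()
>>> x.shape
(5, 5)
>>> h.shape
(5, 5)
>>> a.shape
(13, 5)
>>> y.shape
(5, 19)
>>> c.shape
(5,)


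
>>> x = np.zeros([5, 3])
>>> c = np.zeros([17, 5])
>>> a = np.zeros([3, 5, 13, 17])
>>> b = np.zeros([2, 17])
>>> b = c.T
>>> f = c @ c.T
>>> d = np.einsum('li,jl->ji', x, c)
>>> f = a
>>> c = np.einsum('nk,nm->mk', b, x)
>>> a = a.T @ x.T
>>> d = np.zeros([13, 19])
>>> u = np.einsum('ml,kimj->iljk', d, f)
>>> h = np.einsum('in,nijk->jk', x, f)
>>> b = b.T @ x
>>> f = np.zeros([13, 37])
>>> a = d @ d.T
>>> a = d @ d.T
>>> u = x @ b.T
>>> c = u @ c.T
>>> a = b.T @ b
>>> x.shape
(5, 3)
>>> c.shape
(5, 3)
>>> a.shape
(3, 3)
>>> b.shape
(17, 3)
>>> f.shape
(13, 37)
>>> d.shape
(13, 19)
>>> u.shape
(5, 17)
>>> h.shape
(13, 17)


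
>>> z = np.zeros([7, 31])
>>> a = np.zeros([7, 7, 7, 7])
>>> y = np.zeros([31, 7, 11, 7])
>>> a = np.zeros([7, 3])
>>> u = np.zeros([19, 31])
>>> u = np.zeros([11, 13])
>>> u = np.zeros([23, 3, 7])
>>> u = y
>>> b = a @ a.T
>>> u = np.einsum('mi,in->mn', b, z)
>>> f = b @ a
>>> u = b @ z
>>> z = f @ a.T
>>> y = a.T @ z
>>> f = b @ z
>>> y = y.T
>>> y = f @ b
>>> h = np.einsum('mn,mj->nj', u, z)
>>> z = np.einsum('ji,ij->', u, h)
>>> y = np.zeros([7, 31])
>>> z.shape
()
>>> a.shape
(7, 3)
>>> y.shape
(7, 31)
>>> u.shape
(7, 31)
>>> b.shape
(7, 7)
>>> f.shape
(7, 7)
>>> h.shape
(31, 7)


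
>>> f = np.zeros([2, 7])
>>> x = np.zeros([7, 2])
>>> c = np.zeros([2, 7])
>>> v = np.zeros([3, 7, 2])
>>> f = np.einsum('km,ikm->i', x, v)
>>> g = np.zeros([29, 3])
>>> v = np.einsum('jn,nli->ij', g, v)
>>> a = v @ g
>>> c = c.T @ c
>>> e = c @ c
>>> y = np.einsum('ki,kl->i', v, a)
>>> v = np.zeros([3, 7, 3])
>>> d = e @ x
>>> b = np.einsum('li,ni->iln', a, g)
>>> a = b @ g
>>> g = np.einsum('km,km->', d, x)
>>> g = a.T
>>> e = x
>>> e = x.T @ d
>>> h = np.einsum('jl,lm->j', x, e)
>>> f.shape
(3,)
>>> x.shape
(7, 2)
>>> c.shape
(7, 7)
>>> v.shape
(3, 7, 3)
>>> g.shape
(3, 2, 3)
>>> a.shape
(3, 2, 3)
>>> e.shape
(2, 2)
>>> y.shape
(29,)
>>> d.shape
(7, 2)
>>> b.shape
(3, 2, 29)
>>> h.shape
(7,)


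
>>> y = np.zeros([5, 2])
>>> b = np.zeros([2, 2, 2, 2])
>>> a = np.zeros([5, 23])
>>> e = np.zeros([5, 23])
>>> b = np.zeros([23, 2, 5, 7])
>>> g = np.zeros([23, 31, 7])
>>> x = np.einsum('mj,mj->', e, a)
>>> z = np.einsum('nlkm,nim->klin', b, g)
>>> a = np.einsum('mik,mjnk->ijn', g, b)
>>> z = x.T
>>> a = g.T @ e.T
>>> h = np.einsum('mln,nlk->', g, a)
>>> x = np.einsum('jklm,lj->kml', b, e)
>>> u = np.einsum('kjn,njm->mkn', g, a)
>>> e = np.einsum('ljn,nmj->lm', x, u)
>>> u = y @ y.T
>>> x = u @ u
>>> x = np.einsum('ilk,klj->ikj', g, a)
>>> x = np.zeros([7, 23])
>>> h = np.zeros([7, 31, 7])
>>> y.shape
(5, 2)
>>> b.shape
(23, 2, 5, 7)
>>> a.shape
(7, 31, 5)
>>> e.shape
(2, 23)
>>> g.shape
(23, 31, 7)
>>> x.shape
(7, 23)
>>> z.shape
()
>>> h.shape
(7, 31, 7)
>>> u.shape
(5, 5)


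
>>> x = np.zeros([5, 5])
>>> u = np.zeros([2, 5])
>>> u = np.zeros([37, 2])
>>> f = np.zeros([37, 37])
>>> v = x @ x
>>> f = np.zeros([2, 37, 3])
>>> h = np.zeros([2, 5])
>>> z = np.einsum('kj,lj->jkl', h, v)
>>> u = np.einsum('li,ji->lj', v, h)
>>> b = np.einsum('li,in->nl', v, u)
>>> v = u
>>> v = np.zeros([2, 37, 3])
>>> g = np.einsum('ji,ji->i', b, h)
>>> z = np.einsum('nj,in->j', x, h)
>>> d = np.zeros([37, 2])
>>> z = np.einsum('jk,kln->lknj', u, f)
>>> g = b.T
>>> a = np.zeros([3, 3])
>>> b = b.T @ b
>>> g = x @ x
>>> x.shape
(5, 5)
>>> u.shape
(5, 2)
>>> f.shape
(2, 37, 3)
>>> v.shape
(2, 37, 3)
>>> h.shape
(2, 5)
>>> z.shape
(37, 2, 3, 5)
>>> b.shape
(5, 5)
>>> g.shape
(5, 5)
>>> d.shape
(37, 2)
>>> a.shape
(3, 3)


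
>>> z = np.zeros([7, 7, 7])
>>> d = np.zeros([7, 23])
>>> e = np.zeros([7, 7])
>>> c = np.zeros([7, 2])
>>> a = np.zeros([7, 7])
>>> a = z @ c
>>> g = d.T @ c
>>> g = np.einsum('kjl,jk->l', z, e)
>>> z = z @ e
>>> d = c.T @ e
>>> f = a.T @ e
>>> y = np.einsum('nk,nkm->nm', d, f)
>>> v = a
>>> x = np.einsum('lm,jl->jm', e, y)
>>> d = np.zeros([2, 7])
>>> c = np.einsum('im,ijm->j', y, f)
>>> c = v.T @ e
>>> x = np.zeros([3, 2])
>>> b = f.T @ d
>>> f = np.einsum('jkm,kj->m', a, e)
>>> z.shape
(7, 7, 7)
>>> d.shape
(2, 7)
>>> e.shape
(7, 7)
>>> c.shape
(2, 7, 7)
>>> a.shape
(7, 7, 2)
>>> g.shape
(7,)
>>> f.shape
(2,)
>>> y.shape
(2, 7)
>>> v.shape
(7, 7, 2)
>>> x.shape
(3, 2)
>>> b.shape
(7, 7, 7)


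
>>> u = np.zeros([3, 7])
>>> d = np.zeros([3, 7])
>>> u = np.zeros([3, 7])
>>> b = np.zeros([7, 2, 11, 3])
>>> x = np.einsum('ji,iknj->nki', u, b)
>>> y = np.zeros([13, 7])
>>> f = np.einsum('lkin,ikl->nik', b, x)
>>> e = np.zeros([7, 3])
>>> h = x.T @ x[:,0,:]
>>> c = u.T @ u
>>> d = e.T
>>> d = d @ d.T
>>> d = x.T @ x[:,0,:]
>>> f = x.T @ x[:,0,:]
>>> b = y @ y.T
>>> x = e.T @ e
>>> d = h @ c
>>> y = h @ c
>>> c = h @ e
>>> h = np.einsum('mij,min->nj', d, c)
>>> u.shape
(3, 7)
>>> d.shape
(7, 2, 7)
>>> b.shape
(13, 13)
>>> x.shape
(3, 3)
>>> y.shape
(7, 2, 7)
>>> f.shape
(7, 2, 7)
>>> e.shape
(7, 3)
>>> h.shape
(3, 7)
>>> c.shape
(7, 2, 3)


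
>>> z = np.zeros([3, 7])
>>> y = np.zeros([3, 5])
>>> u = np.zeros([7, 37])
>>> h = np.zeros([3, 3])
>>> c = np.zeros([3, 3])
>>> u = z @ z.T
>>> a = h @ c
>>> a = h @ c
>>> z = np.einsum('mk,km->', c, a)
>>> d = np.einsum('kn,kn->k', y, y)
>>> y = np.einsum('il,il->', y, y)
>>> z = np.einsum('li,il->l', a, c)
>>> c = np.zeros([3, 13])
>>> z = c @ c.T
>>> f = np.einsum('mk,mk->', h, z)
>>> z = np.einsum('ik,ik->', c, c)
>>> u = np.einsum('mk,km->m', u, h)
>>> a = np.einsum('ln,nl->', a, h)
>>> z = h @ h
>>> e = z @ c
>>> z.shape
(3, 3)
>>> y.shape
()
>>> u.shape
(3,)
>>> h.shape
(3, 3)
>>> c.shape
(3, 13)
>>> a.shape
()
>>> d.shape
(3,)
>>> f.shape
()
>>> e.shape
(3, 13)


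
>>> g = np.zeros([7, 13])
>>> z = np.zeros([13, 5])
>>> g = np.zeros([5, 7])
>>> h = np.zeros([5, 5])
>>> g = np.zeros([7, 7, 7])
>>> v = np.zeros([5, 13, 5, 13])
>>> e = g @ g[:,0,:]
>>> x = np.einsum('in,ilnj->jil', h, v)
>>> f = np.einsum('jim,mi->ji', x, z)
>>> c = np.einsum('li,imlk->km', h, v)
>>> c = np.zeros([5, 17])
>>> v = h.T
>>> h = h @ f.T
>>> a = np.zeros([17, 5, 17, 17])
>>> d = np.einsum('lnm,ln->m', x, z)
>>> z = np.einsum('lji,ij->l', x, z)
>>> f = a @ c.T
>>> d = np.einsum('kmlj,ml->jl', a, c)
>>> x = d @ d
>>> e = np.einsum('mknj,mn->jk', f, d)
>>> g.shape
(7, 7, 7)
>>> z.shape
(13,)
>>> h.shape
(5, 13)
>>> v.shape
(5, 5)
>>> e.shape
(5, 5)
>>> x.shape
(17, 17)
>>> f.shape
(17, 5, 17, 5)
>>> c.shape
(5, 17)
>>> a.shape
(17, 5, 17, 17)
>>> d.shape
(17, 17)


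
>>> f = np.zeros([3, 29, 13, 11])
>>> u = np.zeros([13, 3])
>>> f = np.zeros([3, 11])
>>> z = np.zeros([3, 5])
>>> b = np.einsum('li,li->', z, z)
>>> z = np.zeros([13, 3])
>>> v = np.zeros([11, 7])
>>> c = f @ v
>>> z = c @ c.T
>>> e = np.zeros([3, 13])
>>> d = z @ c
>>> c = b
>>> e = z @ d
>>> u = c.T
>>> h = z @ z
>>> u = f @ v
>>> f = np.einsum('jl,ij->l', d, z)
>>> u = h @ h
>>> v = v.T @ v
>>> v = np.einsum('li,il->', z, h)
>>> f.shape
(7,)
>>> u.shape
(3, 3)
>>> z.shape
(3, 3)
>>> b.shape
()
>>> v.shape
()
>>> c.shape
()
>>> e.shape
(3, 7)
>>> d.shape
(3, 7)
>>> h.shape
(3, 3)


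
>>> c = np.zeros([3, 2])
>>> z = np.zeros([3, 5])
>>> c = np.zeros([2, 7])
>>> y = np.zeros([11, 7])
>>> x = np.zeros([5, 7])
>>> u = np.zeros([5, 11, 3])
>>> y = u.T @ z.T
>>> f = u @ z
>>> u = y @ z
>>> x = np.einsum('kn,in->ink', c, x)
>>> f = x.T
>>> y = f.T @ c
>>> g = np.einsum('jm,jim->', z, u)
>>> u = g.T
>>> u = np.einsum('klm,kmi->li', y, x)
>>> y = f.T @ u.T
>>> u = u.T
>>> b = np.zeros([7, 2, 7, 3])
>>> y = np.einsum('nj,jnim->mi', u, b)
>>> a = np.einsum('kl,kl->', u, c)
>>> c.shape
(2, 7)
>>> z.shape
(3, 5)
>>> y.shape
(3, 7)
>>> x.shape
(5, 7, 2)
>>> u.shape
(2, 7)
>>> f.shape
(2, 7, 5)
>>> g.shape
()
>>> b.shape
(7, 2, 7, 3)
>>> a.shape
()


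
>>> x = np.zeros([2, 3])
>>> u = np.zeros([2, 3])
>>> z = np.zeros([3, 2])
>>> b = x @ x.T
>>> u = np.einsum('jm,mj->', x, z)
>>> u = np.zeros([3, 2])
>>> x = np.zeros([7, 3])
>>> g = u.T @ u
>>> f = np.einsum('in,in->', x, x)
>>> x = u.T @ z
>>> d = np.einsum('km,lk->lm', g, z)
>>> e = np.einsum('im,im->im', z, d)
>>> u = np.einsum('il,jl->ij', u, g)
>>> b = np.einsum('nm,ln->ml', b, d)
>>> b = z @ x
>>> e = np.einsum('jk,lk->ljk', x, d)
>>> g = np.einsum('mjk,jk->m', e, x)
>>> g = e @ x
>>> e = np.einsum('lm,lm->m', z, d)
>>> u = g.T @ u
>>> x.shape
(2, 2)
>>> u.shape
(2, 2, 2)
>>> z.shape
(3, 2)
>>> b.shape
(3, 2)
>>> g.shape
(3, 2, 2)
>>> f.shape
()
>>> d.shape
(3, 2)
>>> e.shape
(2,)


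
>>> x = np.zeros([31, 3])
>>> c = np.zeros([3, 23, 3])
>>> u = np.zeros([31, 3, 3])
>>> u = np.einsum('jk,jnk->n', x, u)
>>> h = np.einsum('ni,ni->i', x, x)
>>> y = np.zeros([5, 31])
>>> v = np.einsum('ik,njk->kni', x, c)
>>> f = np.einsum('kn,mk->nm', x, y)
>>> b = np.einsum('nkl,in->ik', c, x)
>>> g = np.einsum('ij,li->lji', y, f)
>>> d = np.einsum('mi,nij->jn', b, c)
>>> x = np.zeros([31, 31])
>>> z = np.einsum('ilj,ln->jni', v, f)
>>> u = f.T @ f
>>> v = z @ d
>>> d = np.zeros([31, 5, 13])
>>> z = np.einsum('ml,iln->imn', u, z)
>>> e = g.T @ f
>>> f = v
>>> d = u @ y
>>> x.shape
(31, 31)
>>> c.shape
(3, 23, 3)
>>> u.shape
(5, 5)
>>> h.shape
(3,)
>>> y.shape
(5, 31)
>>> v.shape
(31, 5, 3)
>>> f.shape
(31, 5, 3)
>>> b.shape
(31, 23)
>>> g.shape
(3, 31, 5)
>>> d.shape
(5, 31)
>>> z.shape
(31, 5, 3)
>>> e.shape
(5, 31, 5)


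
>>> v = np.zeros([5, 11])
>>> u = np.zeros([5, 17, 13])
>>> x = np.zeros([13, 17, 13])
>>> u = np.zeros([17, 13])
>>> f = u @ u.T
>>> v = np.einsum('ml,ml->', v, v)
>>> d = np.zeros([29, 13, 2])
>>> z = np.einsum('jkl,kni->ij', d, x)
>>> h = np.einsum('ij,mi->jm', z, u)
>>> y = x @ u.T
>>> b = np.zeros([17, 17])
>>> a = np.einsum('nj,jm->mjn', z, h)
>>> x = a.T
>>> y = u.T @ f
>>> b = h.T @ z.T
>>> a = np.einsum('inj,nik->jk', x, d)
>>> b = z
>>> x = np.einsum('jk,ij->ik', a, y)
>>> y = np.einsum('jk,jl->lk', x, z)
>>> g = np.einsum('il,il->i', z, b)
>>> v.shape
()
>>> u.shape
(17, 13)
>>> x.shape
(13, 2)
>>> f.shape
(17, 17)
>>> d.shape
(29, 13, 2)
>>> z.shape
(13, 29)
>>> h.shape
(29, 17)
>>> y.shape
(29, 2)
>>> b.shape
(13, 29)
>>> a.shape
(17, 2)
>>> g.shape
(13,)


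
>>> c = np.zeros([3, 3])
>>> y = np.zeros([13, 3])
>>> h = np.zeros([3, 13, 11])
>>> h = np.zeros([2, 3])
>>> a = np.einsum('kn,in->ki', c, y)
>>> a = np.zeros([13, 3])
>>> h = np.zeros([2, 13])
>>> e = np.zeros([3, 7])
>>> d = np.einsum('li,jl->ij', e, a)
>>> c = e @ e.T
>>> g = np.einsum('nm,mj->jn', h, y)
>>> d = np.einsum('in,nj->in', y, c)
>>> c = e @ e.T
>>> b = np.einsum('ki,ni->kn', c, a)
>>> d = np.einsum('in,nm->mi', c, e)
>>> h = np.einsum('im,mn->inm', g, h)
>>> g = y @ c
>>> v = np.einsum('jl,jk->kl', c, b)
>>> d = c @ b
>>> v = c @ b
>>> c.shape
(3, 3)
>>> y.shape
(13, 3)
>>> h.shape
(3, 13, 2)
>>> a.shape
(13, 3)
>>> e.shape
(3, 7)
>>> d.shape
(3, 13)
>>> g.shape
(13, 3)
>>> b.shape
(3, 13)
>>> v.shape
(3, 13)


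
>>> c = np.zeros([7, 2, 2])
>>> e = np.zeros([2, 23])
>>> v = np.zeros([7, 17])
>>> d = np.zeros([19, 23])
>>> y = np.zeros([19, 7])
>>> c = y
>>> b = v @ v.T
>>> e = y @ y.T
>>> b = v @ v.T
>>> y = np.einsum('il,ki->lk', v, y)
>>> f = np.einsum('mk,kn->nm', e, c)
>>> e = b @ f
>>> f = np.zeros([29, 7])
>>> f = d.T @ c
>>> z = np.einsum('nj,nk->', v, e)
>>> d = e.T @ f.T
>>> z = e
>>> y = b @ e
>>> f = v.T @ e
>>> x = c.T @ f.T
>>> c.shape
(19, 7)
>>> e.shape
(7, 19)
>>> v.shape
(7, 17)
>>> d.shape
(19, 23)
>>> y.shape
(7, 19)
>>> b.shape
(7, 7)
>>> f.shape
(17, 19)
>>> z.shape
(7, 19)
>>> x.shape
(7, 17)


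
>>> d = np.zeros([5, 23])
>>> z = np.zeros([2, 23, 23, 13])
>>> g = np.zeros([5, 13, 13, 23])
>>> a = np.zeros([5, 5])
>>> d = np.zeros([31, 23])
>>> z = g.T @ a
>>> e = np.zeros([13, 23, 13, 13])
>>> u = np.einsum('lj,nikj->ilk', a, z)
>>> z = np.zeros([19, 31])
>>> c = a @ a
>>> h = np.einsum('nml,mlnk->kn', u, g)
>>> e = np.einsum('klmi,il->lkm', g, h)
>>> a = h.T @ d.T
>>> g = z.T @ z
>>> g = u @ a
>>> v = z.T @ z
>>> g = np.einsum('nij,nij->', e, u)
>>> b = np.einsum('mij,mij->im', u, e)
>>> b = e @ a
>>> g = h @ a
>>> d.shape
(31, 23)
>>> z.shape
(19, 31)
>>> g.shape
(23, 31)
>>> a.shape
(13, 31)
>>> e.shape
(13, 5, 13)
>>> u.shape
(13, 5, 13)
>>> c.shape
(5, 5)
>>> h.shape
(23, 13)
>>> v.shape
(31, 31)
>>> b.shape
(13, 5, 31)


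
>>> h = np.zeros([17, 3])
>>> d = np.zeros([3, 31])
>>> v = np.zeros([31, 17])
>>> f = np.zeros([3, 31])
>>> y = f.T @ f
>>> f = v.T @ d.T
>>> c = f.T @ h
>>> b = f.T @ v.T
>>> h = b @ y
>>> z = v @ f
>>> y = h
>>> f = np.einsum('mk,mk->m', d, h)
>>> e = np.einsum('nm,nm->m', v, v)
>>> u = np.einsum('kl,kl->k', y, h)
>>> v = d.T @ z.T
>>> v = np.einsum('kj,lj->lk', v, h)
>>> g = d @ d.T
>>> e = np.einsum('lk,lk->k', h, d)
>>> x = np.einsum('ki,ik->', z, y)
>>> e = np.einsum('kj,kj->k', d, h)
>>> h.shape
(3, 31)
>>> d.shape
(3, 31)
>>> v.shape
(3, 31)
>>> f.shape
(3,)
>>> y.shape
(3, 31)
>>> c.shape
(3, 3)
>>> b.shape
(3, 31)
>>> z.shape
(31, 3)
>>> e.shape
(3,)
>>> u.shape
(3,)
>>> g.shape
(3, 3)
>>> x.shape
()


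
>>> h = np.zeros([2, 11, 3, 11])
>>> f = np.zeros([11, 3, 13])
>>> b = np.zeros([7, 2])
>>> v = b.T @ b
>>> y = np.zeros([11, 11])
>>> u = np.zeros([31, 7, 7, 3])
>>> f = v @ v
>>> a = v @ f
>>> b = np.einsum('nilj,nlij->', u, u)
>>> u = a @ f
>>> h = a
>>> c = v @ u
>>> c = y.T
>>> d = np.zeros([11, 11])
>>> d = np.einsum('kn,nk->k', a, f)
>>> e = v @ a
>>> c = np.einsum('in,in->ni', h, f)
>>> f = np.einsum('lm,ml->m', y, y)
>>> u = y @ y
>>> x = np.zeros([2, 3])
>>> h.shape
(2, 2)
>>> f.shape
(11,)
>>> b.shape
()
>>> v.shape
(2, 2)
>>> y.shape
(11, 11)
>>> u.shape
(11, 11)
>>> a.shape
(2, 2)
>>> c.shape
(2, 2)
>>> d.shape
(2,)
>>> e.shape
(2, 2)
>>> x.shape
(2, 3)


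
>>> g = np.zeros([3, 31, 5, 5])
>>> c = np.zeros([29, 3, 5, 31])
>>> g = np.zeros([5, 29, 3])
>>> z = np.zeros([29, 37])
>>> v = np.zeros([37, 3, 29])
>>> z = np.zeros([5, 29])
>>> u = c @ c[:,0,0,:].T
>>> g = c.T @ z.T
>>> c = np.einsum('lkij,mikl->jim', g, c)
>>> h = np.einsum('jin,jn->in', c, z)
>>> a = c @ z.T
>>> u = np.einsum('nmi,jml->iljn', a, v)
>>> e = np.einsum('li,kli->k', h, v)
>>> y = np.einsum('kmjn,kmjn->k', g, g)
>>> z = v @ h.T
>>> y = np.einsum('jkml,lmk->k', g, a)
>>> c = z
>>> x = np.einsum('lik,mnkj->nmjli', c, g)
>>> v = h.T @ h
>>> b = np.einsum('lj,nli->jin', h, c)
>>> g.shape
(31, 5, 3, 5)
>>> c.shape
(37, 3, 3)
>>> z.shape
(37, 3, 3)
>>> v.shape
(29, 29)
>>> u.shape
(5, 29, 37, 5)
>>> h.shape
(3, 29)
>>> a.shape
(5, 3, 5)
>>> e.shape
(37,)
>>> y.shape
(5,)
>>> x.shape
(5, 31, 5, 37, 3)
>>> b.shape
(29, 3, 37)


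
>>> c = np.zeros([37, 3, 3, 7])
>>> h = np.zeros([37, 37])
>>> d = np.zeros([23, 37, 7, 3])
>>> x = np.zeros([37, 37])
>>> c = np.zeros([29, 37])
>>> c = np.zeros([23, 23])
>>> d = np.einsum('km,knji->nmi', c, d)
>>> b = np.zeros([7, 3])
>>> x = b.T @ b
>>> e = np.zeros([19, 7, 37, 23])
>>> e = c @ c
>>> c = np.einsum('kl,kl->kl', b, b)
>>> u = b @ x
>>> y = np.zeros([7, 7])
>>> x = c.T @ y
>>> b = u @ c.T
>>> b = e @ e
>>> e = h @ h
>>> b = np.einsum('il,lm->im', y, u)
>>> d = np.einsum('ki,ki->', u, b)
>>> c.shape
(7, 3)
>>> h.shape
(37, 37)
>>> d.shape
()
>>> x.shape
(3, 7)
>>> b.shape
(7, 3)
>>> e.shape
(37, 37)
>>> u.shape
(7, 3)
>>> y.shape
(7, 7)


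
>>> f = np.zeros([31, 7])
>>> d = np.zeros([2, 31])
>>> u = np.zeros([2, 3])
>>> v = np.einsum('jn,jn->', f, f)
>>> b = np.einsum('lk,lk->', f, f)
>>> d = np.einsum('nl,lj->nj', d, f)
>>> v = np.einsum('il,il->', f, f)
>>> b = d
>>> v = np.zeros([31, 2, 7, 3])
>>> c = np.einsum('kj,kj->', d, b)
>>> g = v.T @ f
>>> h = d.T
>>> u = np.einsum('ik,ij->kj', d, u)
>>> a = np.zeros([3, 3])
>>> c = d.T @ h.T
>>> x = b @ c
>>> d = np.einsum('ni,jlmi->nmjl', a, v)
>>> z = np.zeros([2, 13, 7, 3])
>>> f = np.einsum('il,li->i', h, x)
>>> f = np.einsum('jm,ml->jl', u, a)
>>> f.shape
(7, 3)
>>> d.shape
(3, 7, 31, 2)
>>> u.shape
(7, 3)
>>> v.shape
(31, 2, 7, 3)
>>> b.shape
(2, 7)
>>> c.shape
(7, 7)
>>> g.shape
(3, 7, 2, 7)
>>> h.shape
(7, 2)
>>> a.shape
(3, 3)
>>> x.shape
(2, 7)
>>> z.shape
(2, 13, 7, 3)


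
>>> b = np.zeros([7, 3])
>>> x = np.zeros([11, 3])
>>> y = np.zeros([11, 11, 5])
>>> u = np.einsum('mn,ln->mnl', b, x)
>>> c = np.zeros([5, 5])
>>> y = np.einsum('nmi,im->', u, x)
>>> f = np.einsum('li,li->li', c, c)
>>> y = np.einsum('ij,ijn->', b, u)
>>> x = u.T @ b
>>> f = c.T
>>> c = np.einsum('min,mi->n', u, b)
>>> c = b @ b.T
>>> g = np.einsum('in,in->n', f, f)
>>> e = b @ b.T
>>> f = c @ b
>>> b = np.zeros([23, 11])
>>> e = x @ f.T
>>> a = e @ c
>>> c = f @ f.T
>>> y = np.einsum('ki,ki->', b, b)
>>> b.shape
(23, 11)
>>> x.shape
(11, 3, 3)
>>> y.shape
()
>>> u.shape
(7, 3, 11)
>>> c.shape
(7, 7)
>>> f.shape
(7, 3)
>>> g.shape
(5,)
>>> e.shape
(11, 3, 7)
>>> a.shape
(11, 3, 7)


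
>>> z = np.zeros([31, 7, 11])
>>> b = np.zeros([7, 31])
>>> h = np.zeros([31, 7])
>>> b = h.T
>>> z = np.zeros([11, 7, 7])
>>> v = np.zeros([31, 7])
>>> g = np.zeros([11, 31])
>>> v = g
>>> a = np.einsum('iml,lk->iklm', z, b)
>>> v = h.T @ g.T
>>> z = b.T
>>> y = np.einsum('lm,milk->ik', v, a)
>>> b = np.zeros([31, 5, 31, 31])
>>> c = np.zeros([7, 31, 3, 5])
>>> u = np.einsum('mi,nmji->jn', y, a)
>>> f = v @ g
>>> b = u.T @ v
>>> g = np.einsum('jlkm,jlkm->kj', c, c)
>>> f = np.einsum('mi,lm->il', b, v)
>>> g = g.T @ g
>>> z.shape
(31, 7)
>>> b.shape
(11, 11)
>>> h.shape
(31, 7)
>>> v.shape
(7, 11)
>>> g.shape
(7, 7)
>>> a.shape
(11, 31, 7, 7)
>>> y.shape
(31, 7)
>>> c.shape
(7, 31, 3, 5)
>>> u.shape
(7, 11)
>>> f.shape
(11, 7)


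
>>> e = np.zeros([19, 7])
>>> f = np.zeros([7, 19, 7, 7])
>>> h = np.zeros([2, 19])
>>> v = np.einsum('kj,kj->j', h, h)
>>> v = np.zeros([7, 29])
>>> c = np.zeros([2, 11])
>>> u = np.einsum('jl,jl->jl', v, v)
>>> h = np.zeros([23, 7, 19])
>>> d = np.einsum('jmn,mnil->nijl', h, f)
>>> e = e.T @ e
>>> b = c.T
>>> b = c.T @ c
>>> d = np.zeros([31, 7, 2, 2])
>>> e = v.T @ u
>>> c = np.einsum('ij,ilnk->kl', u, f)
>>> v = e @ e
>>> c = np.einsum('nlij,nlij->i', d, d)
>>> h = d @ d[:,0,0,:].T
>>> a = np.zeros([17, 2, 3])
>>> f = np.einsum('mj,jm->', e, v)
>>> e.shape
(29, 29)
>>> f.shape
()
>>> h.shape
(31, 7, 2, 31)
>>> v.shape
(29, 29)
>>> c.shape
(2,)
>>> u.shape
(7, 29)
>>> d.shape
(31, 7, 2, 2)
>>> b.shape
(11, 11)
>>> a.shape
(17, 2, 3)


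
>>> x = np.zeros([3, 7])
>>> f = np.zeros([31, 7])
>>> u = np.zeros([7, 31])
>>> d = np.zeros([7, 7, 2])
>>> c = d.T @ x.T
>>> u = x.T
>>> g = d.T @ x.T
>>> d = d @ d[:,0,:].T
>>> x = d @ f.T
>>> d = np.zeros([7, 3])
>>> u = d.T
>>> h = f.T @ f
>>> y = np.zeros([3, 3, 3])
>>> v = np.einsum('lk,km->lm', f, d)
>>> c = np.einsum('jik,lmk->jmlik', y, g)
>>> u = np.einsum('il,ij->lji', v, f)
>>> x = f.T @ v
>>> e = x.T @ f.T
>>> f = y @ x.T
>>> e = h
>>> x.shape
(7, 3)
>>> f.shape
(3, 3, 7)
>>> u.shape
(3, 7, 31)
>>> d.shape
(7, 3)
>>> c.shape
(3, 7, 2, 3, 3)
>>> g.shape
(2, 7, 3)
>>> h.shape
(7, 7)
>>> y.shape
(3, 3, 3)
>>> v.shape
(31, 3)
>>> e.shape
(7, 7)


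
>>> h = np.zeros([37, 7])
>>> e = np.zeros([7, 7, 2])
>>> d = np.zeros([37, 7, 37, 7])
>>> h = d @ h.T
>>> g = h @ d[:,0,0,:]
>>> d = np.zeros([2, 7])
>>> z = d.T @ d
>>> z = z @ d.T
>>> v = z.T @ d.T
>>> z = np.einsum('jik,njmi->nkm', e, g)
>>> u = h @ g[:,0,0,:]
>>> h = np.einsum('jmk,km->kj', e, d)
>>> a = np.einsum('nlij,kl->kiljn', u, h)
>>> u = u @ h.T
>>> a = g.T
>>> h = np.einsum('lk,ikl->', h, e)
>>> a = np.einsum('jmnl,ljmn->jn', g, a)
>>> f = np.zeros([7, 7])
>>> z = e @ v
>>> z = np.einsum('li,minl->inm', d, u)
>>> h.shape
()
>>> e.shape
(7, 7, 2)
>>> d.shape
(2, 7)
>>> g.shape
(37, 7, 37, 7)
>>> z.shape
(7, 37, 37)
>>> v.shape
(2, 2)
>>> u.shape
(37, 7, 37, 2)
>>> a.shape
(37, 37)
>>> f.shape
(7, 7)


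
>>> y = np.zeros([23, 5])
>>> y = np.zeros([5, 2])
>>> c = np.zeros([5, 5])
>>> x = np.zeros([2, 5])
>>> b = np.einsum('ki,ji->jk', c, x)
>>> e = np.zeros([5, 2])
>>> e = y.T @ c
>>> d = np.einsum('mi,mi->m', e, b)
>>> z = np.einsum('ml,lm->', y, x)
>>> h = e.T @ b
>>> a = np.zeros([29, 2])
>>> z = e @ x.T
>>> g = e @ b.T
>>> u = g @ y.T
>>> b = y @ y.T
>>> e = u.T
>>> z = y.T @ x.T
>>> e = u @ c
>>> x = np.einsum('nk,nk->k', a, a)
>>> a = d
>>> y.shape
(5, 2)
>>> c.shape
(5, 5)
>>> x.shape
(2,)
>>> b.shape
(5, 5)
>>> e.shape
(2, 5)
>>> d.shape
(2,)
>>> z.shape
(2, 2)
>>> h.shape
(5, 5)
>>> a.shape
(2,)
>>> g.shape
(2, 2)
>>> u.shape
(2, 5)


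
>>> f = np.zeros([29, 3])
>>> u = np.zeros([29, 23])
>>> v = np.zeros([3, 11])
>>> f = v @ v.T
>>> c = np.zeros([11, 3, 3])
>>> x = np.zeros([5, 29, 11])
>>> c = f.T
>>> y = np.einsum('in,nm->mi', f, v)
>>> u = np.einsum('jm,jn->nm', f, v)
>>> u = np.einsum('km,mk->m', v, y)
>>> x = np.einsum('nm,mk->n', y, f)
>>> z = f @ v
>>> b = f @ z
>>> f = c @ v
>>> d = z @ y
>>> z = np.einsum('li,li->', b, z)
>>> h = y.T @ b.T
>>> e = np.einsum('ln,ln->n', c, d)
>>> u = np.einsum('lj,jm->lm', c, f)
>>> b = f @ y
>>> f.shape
(3, 11)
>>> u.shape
(3, 11)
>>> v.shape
(3, 11)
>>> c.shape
(3, 3)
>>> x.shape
(11,)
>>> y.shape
(11, 3)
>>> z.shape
()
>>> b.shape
(3, 3)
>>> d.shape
(3, 3)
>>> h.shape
(3, 3)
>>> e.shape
(3,)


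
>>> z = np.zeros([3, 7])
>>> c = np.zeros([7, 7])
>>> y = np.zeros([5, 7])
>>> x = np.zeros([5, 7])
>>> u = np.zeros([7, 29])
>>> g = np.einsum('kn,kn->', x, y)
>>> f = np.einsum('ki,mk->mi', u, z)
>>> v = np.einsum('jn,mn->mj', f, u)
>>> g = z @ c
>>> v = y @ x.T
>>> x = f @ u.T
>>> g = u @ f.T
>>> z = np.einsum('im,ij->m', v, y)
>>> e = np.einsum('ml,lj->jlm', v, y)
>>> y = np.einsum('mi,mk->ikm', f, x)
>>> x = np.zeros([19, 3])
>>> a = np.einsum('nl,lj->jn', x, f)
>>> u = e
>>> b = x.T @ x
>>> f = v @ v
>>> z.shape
(5,)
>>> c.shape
(7, 7)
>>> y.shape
(29, 7, 3)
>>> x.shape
(19, 3)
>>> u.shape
(7, 5, 5)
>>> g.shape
(7, 3)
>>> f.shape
(5, 5)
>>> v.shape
(5, 5)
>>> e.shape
(7, 5, 5)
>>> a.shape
(29, 19)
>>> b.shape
(3, 3)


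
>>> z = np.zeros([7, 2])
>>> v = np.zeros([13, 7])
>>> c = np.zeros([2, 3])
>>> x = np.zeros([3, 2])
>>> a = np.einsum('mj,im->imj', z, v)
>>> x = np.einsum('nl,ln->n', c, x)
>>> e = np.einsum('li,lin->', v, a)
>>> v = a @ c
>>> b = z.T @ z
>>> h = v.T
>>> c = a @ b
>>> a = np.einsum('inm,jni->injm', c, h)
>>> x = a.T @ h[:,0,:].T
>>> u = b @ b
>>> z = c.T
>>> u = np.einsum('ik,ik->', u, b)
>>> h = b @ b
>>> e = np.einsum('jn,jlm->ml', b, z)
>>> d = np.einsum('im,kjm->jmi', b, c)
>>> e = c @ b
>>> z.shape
(2, 7, 13)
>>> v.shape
(13, 7, 3)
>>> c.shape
(13, 7, 2)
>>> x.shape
(2, 3, 7, 3)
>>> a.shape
(13, 7, 3, 2)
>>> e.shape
(13, 7, 2)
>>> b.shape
(2, 2)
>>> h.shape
(2, 2)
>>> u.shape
()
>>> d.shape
(7, 2, 2)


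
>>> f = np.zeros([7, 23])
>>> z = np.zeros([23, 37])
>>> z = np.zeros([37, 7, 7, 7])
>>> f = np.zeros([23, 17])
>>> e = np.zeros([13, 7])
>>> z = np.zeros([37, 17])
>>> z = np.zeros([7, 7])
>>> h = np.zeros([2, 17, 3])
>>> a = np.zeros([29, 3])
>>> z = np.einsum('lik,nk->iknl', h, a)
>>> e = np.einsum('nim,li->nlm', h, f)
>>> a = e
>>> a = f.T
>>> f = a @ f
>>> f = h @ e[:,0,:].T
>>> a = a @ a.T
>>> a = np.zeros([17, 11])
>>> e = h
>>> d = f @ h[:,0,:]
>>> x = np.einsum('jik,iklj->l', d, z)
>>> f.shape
(2, 17, 2)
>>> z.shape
(17, 3, 29, 2)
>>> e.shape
(2, 17, 3)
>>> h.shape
(2, 17, 3)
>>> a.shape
(17, 11)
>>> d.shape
(2, 17, 3)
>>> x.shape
(29,)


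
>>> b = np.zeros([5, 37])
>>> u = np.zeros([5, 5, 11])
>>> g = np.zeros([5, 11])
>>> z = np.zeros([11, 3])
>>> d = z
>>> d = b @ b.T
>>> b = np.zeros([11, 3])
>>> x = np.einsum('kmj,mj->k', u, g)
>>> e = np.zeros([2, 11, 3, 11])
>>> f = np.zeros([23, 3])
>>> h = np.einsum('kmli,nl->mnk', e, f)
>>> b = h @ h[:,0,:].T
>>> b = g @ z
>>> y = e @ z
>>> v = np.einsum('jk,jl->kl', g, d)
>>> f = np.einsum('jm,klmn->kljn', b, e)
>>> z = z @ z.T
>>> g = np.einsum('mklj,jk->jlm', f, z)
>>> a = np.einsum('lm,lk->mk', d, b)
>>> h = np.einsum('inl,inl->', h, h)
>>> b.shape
(5, 3)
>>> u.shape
(5, 5, 11)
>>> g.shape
(11, 5, 2)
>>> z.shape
(11, 11)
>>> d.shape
(5, 5)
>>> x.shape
(5,)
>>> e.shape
(2, 11, 3, 11)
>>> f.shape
(2, 11, 5, 11)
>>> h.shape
()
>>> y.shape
(2, 11, 3, 3)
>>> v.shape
(11, 5)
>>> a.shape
(5, 3)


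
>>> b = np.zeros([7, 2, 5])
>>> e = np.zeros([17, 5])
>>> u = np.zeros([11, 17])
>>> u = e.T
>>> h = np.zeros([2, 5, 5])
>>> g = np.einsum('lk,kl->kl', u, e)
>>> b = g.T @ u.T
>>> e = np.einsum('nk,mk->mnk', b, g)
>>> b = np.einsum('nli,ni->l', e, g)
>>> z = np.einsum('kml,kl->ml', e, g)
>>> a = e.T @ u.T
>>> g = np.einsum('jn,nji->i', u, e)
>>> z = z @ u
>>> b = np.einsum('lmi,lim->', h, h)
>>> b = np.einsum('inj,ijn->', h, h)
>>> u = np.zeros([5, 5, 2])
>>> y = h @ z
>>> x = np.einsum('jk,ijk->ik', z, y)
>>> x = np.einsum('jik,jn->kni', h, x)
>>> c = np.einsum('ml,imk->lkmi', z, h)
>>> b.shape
()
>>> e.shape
(17, 5, 5)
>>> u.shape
(5, 5, 2)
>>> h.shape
(2, 5, 5)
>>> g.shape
(5,)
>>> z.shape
(5, 17)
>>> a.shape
(5, 5, 5)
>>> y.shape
(2, 5, 17)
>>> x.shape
(5, 17, 5)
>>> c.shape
(17, 5, 5, 2)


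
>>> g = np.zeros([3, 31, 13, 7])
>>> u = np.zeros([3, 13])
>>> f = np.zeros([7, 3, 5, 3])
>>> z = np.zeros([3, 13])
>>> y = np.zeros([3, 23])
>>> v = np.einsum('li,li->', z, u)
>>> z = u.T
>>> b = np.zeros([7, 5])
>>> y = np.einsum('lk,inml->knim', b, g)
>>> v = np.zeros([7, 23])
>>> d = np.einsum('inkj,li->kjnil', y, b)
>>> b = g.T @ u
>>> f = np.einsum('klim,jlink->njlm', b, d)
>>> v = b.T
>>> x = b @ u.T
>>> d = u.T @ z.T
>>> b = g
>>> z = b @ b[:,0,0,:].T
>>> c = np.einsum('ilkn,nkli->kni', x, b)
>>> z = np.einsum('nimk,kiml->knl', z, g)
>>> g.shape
(3, 31, 13, 7)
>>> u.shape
(3, 13)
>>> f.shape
(5, 3, 13, 13)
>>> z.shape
(3, 3, 7)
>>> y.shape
(5, 31, 3, 13)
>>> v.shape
(13, 31, 13, 7)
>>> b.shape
(3, 31, 13, 7)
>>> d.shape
(13, 13)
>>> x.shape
(7, 13, 31, 3)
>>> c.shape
(31, 3, 7)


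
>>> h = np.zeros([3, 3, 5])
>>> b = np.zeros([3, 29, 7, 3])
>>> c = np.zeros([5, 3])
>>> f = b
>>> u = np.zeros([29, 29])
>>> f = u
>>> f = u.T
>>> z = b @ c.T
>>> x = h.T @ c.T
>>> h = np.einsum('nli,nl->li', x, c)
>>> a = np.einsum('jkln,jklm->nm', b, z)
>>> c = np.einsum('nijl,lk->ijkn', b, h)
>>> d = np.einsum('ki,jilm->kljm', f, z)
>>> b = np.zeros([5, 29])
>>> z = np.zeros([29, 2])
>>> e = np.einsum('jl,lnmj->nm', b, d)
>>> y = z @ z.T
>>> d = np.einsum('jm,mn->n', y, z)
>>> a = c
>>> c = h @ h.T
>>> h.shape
(3, 5)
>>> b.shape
(5, 29)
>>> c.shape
(3, 3)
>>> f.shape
(29, 29)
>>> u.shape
(29, 29)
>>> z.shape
(29, 2)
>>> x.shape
(5, 3, 5)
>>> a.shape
(29, 7, 5, 3)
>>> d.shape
(2,)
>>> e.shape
(7, 3)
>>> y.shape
(29, 29)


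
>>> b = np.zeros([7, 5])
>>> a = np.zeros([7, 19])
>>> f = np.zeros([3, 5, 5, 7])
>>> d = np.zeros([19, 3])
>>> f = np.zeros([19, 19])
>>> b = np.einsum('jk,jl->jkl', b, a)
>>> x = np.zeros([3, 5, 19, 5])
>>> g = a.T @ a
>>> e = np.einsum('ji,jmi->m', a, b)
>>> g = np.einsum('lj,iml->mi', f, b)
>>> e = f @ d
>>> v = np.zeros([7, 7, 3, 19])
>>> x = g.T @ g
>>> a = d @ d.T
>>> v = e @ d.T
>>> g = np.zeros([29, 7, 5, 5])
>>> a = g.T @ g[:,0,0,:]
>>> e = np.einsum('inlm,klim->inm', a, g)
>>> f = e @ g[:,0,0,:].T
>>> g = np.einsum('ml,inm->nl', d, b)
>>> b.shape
(7, 5, 19)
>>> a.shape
(5, 5, 7, 5)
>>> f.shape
(5, 5, 29)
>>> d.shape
(19, 3)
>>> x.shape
(7, 7)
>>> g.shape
(5, 3)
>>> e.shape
(5, 5, 5)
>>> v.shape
(19, 19)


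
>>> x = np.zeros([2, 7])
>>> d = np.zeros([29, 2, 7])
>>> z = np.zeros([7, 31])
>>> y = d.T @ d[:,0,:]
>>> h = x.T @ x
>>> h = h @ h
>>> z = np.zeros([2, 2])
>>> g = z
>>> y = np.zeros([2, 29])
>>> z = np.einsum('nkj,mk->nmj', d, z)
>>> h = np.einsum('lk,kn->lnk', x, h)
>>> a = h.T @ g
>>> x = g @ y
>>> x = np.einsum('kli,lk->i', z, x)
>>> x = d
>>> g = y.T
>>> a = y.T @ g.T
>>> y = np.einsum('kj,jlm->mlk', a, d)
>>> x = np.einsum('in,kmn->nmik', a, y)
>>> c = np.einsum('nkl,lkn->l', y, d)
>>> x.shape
(29, 2, 29, 7)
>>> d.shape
(29, 2, 7)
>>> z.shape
(29, 2, 7)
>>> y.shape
(7, 2, 29)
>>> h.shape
(2, 7, 7)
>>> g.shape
(29, 2)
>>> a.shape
(29, 29)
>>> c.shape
(29,)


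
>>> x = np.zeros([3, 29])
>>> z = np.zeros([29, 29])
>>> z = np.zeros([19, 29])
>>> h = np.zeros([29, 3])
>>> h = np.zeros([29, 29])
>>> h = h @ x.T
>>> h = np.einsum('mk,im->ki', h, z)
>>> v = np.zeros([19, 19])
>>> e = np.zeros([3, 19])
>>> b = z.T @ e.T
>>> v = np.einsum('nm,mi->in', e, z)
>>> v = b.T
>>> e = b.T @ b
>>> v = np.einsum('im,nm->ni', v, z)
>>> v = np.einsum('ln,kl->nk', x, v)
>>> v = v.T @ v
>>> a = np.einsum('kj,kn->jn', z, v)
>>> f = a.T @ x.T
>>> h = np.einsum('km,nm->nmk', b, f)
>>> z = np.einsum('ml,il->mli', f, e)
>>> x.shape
(3, 29)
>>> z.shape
(19, 3, 3)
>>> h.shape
(19, 3, 29)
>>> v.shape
(19, 19)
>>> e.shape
(3, 3)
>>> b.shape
(29, 3)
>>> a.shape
(29, 19)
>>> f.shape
(19, 3)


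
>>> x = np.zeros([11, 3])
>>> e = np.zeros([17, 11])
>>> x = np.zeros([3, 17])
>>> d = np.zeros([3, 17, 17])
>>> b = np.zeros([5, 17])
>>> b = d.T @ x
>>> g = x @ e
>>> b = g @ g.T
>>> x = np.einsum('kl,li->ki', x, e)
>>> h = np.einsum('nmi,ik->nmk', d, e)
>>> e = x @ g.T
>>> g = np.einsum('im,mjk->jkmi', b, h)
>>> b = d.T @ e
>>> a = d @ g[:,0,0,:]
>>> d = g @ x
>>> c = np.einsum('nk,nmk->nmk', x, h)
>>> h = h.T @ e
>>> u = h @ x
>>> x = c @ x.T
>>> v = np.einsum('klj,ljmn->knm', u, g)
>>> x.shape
(3, 17, 3)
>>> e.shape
(3, 3)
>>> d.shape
(17, 11, 3, 11)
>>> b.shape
(17, 17, 3)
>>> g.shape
(17, 11, 3, 3)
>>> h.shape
(11, 17, 3)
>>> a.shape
(3, 17, 3)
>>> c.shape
(3, 17, 11)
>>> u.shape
(11, 17, 11)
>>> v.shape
(11, 3, 3)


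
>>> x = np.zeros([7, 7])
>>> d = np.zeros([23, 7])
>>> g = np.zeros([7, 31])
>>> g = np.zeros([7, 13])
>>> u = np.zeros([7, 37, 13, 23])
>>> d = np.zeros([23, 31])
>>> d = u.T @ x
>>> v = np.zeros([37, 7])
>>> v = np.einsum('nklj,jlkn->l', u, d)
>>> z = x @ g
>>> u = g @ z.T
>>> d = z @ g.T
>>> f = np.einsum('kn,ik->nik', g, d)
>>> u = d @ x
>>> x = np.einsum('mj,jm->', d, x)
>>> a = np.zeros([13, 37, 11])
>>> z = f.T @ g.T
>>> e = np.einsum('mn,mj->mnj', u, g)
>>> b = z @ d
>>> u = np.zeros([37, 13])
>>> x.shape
()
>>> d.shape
(7, 7)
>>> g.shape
(7, 13)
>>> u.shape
(37, 13)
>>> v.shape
(13,)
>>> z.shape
(7, 7, 7)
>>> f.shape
(13, 7, 7)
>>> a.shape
(13, 37, 11)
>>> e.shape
(7, 7, 13)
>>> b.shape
(7, 7, 7)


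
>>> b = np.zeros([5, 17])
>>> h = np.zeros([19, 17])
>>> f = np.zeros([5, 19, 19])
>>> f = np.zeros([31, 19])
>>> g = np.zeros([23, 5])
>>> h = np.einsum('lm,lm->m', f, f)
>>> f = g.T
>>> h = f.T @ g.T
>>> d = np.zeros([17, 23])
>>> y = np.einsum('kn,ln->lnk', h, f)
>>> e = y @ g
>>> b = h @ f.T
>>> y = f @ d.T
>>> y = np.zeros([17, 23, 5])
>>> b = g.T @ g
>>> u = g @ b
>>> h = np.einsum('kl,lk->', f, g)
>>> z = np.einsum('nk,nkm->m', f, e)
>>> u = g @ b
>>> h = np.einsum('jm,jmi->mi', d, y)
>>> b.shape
(5, 5)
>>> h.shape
(23, 5)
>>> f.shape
(5, 23)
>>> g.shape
(23, 5)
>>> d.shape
(17, 23)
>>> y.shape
(17, 23, 5)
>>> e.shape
(5, 23, 5)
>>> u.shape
(23, 5)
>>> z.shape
(5,)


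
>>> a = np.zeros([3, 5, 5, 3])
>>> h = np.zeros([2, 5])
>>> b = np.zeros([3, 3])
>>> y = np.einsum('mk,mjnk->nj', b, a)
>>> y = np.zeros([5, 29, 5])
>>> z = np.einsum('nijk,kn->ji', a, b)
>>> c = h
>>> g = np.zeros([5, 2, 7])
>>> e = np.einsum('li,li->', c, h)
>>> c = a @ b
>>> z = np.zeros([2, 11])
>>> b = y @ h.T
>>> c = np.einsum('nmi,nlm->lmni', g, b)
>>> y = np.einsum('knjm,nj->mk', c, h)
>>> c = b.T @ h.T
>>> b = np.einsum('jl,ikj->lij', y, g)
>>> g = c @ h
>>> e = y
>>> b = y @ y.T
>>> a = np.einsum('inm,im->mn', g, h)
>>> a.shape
(5, 29)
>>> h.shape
(2, 5)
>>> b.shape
(7, 7)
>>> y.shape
(7, 29)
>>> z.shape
(2, 11)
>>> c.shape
(2, 29, 2)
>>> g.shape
(2, 29, 5)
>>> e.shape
(7, 29)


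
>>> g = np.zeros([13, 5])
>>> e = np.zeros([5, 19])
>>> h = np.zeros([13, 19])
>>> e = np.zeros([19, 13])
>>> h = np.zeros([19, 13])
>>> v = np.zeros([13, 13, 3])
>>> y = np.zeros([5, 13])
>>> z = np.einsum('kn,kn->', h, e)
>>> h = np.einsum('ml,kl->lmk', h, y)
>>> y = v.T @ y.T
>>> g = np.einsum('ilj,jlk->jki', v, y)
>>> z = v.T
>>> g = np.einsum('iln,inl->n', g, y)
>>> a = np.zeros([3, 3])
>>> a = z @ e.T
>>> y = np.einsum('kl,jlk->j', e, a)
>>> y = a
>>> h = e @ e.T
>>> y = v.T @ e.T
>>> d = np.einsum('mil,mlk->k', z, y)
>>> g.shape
(13,)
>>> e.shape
(19, 13)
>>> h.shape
(19, 19)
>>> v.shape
(13, 13, 3)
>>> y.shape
(3, 13, 19)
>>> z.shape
(3, 13, 13)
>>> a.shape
(3, 13, 19)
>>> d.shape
(19,)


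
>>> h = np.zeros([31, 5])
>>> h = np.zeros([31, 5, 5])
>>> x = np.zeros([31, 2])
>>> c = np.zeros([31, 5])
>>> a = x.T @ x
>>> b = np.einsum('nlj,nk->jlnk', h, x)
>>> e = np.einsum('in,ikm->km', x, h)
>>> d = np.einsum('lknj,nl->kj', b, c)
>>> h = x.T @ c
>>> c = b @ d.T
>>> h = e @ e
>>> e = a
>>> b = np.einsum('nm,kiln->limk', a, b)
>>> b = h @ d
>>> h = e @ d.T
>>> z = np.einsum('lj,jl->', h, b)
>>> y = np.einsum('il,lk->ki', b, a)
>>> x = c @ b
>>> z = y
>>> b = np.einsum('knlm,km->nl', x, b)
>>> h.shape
(2, 5)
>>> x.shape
(5, 5, 31, 2)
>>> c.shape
(5, 5, 31, 5)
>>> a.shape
(2, 2)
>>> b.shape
(5, 31)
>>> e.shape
(2, 2)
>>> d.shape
(5, 2)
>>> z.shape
(2, 5)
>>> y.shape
(2, 5)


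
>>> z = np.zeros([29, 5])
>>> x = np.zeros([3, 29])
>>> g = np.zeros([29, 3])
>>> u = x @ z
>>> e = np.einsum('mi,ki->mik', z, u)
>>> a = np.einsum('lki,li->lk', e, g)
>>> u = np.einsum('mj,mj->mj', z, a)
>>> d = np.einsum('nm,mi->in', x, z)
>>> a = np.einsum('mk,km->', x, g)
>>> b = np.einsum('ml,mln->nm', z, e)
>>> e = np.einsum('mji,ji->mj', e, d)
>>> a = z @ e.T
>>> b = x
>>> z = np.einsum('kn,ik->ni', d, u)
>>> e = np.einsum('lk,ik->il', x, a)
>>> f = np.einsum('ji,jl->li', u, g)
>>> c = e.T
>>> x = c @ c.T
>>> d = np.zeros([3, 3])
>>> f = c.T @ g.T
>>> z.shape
(3, 29)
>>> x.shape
(3, 3)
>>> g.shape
(29, 3)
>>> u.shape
(29, 5)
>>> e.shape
(29, 3)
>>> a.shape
(29, 29)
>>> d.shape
(3, 3)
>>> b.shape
(3, 29)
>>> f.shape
(29, 29)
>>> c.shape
(3, 29)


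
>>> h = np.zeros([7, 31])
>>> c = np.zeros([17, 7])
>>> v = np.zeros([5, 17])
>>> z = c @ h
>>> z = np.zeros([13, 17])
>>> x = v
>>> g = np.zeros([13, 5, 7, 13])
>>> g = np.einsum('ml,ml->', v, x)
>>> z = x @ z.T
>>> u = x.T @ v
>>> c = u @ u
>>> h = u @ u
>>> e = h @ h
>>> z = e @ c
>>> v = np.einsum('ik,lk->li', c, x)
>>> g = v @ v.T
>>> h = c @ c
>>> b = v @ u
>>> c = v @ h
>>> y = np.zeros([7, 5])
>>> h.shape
(17, 17)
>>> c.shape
(5, 17)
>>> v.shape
(5, 17)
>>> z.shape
(17, 17)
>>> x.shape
(5, 17)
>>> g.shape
(5, 5)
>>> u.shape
(17, 17)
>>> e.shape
(17, 17)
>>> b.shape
(5, 17)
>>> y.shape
(7, 5)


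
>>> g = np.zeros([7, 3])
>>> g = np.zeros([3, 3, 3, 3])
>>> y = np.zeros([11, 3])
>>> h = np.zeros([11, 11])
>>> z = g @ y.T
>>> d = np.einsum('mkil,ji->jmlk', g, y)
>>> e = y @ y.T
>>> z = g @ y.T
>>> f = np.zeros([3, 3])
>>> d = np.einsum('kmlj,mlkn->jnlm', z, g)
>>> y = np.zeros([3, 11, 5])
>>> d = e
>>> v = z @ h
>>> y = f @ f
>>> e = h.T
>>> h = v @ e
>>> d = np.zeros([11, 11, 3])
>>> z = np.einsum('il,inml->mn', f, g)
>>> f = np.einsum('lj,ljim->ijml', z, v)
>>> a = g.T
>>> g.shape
(3, 3, 3, 3)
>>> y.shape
(3, 3)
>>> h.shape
(3, 3, 3, 11)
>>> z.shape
(3, 3)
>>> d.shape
(11, 11, 3)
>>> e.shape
(11, 11)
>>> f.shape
(3, 3, 11, 3)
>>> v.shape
(3, 3, 3, 11)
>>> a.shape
(3, 3, 3, 3)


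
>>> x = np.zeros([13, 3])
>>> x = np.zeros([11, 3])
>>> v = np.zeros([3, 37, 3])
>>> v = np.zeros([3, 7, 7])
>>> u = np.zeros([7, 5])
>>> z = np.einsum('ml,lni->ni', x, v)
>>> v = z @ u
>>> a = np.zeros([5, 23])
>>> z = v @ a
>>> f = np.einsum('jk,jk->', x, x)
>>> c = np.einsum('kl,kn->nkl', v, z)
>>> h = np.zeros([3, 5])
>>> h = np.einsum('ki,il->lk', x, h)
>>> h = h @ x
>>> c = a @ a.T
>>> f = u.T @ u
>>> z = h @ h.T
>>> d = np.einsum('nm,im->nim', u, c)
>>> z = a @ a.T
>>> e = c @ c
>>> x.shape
(11, 3)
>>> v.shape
(7, 5)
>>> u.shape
(7, 5)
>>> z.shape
(5, 5)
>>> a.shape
(5, 23)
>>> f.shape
(5, 5)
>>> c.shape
(5, 5)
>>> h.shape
(5, 3)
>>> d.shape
(7, 5, 5)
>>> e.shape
(5, 5)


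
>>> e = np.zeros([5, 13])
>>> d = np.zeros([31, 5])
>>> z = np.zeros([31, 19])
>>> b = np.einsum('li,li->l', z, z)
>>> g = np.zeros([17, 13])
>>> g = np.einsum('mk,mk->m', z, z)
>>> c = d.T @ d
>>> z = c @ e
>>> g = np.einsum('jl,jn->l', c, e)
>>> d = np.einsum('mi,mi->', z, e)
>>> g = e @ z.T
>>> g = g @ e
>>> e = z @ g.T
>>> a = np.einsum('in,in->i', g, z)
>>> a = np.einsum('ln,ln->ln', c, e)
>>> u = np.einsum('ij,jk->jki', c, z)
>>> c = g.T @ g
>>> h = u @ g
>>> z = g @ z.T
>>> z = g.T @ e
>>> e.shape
(5, 5)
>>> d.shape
()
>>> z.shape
(13, 5)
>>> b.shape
(31,)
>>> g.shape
(5, 13)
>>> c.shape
(13, 13)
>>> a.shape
(5, 5)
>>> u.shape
(5, 13, 5)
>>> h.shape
(5, 13, 13)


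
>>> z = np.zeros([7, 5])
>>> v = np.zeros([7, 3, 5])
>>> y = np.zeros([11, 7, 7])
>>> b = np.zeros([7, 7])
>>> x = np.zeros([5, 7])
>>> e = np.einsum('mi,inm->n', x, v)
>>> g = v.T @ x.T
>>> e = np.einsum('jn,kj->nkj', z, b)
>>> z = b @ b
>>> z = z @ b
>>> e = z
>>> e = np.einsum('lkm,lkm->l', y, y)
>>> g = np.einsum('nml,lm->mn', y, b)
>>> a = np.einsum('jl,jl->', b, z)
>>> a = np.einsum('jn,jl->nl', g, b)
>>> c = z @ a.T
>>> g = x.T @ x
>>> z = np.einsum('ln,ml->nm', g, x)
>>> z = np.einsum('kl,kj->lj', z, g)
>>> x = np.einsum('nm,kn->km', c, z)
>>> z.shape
(5, 7)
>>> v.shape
(7, 3, 5)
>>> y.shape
(11, 7, 7)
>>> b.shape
(7, 7)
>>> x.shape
(5, 11)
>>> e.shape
(11,)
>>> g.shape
(7, 7)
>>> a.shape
(11, 7)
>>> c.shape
(7, 11)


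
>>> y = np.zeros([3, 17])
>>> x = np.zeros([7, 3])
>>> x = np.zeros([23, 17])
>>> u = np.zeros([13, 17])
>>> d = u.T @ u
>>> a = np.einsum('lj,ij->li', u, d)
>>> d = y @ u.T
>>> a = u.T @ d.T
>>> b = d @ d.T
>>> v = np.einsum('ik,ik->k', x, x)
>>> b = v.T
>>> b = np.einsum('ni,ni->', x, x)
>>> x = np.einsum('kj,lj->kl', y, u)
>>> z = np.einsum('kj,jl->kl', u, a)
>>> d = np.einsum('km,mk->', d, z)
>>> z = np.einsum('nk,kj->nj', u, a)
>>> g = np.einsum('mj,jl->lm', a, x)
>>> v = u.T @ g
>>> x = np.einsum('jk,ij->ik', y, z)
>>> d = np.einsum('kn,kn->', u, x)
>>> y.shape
(3, 17)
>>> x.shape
(13, 17)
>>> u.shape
(13, 17)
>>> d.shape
()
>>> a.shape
(17, 3)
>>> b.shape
()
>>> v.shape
(17, 17)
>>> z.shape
(13, 3)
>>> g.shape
(13, 17)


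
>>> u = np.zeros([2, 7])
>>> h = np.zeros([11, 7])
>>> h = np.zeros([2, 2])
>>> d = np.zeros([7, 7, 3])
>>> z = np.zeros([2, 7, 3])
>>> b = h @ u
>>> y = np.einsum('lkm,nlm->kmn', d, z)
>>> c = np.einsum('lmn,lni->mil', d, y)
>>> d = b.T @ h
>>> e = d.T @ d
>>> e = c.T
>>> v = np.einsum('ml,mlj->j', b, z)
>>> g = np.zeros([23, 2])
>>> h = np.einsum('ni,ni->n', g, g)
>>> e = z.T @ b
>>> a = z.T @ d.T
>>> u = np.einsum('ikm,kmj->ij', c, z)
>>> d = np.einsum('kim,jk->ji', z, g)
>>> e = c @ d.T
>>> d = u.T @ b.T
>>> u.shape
(7, 3)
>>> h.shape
(23,)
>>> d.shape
(3, 2)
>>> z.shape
(2, 7, 3)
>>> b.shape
(2, 7)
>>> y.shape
(7, 3, 2)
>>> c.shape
(7, 2, 7)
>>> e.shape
(7, 2, 23)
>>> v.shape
(3,)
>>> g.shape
(23, 2)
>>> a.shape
(3, 7, 7)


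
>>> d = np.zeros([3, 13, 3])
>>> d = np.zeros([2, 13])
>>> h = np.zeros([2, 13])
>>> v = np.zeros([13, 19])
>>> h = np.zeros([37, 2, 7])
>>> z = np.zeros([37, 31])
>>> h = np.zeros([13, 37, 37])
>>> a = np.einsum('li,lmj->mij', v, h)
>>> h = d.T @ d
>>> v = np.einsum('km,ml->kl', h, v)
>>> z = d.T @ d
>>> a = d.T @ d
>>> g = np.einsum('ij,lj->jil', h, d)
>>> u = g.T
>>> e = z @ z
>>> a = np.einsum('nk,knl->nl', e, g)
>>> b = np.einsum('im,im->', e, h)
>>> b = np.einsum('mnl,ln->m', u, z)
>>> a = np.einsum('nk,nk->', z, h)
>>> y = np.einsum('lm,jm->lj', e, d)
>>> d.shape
(2, 13)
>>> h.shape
(13, 13)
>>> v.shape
(13, 19)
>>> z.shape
(13, 13)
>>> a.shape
()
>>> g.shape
(13, 13, 2)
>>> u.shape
(2, 13, 13)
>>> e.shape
(13, 13)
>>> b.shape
(2,)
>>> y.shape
(13, 2)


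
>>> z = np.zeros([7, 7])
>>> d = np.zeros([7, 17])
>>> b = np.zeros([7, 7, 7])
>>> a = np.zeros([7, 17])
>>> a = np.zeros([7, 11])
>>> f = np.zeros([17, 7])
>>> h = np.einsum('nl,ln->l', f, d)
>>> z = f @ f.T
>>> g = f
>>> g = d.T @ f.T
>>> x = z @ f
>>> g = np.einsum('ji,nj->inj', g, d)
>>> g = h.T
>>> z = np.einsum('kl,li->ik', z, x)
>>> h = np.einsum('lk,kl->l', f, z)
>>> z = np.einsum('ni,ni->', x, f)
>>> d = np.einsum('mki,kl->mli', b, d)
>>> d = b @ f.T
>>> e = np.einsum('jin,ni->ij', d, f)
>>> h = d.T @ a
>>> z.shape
()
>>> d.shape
(7, 7, 17)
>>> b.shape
(7, 7, 7)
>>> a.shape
(7, 11)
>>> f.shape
(17, 7)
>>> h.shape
(17, 7, 11)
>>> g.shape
(7,)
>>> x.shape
(17, 7)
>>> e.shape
(7, 7)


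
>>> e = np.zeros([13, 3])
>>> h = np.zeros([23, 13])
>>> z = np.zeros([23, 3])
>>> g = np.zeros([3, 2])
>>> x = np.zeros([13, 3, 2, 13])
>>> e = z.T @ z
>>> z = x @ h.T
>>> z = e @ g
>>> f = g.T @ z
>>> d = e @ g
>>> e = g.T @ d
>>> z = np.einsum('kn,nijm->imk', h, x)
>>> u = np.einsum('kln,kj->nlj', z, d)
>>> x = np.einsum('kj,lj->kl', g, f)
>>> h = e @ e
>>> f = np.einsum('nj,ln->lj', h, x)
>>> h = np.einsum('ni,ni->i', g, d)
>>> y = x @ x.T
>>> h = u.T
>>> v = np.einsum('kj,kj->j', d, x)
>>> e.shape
(2, 2)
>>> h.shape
(2, 13, 23)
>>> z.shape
(3, 13, 23)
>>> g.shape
(3, 2)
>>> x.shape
(3, 2)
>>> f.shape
(3, 2)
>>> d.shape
(3, 2)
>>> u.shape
(23, 13, 2)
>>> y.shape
(3, 3)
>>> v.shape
(2,)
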